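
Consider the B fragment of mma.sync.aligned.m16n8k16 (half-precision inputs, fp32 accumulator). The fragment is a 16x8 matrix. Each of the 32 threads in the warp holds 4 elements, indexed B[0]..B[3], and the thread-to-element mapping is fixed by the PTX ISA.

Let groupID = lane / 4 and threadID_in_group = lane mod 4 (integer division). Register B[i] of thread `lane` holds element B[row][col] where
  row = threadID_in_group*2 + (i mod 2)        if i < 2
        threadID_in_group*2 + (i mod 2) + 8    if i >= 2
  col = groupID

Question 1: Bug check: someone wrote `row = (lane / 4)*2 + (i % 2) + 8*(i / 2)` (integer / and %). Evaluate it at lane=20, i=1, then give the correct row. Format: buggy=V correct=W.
`(lane / 4)*2 + (i % 2) + 8*(i / 2)`[20,1]⇒11
20: gr=5,th=0
[1] (0*2+1+0,5) = (1,5)
row: 11 vs 1

buggy=11 correct=1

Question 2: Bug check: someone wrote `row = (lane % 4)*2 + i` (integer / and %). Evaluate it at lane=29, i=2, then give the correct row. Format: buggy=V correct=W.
`(lane % 4)*2 + i`[29,2]→4
L=29→G=29>>2=7, T=29&3=1
[2]→row 1·2+0+8=10  col G=7
row: 4 vs 10

buggy=4 correct=10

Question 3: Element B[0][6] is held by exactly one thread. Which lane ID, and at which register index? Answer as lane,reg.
24,0

c: 6->gid=6  r: 0->r8=0,tid=0,i&1=0
L=6*4+0=24  i=0*2+0=0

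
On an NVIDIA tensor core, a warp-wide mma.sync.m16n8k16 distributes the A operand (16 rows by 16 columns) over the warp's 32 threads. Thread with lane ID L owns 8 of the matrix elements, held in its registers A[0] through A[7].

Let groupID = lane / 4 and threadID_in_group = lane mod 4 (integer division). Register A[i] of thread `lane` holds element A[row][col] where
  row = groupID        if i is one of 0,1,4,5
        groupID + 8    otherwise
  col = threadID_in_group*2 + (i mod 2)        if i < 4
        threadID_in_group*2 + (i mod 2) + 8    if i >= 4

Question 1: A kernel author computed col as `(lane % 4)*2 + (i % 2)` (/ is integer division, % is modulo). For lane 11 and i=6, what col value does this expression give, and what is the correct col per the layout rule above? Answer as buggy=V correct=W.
buggy=6 correct=14

`(lane % 4)*2 + (i % 2)`[11,6]->6
lane 11: gid=2 (11/4), tid=3 (11%4)
i=6: r=2+8=10, c=3*2+0+8=14
col: 6 vs 14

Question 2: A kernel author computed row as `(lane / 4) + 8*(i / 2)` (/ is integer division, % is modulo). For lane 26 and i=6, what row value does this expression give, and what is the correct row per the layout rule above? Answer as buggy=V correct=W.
buggy=30 correct=14

`(lane / 4) + 8*(i / 2)`[26,6]->30
lane 26: gid=6 (26/4), tid=2 (26%4)
i=6: r=6+8=14, c=2*2+0+8=12
row: 30 vs 14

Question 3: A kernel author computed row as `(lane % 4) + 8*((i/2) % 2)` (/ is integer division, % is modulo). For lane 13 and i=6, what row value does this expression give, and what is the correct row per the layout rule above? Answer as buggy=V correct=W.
buggy=9 correct=11

`(lane % 4) + 8*((i/2) % 2)`[13,6]⇒9
lane 13⇒13/4=3, 13 mod 4=1
i=6  r:3+8⇒11  c:2·1+0+8⇒10
row: 9 vs 11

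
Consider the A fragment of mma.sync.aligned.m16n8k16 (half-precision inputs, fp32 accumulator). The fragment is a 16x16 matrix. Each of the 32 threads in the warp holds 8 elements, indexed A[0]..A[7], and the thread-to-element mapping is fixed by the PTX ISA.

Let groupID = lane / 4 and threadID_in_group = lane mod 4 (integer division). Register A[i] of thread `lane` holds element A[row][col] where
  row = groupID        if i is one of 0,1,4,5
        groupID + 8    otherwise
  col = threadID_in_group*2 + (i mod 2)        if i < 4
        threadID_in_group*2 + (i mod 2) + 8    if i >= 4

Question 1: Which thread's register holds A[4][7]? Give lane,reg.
r=4⇒gr=4,Rb=0  c=7⇒Cb=0,th=3,odd=1
L=4*4+3=19  i=0*4+0*2+1=1

19,1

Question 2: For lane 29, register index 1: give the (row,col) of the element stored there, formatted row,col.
lane 29->29/4=7, 29 mod 4=1
i=1  r:7+0->7  c:2·1+1+0->3

7,3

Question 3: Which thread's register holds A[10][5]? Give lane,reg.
r: 10->gid=2,r8=1  c: 5->c8=0,tid=2,i&1=1
L=2*4+2=10  i=0*4+1*2+1=3

10,3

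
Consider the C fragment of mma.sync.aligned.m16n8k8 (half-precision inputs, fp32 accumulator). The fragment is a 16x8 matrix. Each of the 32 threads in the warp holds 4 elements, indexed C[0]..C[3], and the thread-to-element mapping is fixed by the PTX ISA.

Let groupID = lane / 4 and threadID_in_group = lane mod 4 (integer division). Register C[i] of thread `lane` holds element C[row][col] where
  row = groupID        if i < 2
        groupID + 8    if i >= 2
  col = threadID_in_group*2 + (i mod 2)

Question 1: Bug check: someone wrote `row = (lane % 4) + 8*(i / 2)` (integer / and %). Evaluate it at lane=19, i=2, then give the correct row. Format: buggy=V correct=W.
buggy=11 correct=12

`(lane % 4) + 8*(i / 2)`[19,2]=>11
19: grp=4,tig=3
[2] (4+8,3*2+0) = (12,6)
row: 11 vs 12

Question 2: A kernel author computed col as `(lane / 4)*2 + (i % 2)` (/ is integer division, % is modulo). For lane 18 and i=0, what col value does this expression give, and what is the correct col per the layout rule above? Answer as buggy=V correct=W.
buggy=8 correct=4

`(lane / 4)*2 + (i % 2)`[18,0]=>8
18: grp=4,tig=2
[0] (4+0,2*2+0) = (4,4)
col: 8 vs 4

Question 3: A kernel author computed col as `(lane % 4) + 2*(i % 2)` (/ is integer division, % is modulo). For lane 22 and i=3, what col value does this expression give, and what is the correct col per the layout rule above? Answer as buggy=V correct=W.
buggy=4 correct=5

`(lane % 4) + 2*(i % 2)`[22,3]->4
22: gid=5,tid=2
[3] (5+8,2*2+1) = (13,5)
col: 4 vs 5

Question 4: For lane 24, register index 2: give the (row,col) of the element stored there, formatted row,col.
lane 24: G=6 (24/4), T=0 (24%4)
i=2: r=6+8=14, c=0*2+0=0

14,0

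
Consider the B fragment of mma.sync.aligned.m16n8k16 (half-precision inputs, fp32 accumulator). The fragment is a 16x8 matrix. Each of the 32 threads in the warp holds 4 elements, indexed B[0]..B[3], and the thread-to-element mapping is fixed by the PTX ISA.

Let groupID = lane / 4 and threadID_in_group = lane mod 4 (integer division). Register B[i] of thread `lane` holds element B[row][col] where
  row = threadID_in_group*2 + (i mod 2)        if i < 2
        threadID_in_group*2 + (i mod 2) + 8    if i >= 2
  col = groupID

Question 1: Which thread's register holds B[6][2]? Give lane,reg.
c=2->g=2  r=6->rb=0,t=3,b0=0
L=2*4+3=11  i=0*2+0=0

11,0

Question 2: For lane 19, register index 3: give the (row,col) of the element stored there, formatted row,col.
15,4

19: g=4,t=3
[3] (3*2+1+8,4) = (15,4)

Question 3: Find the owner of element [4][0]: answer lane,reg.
2,0

c=0->g=0  r=4->rb=0,t=2,b0=0
L=0*4+2=2  i=0*2+0=0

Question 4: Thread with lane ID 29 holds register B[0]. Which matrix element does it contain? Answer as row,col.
2,7

L=29⇒gr=29>>2=7, th=29&3=1
[0]⇒row 1·2+0+0=2  col gr=7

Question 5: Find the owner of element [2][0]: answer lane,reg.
c=0⇒gr=0  r=2⇒Rb=0,th=1,odd=0
L=0*4+1=1  i=0*2+0=0

1,0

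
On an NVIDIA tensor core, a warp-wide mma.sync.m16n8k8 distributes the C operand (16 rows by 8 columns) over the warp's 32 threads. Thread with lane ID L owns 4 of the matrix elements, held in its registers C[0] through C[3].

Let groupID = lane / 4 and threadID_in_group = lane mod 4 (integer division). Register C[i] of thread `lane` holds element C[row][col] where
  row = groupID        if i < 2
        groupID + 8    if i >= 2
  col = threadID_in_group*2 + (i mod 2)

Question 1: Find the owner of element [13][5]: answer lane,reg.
22,3

r: 13->gid=5,r8=1  c: 5->tid=2,i&1=1
L=5*4+2=22  i=1*2+1=3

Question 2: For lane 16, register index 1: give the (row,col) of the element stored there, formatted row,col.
4,1

L=16→G=16>>2=4, T=16&3=0
[1]→row 4+0=4  col 0·2+1=1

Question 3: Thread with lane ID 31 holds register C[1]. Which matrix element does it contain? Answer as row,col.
7,7

lane 31=>31/4=7, 31 mod 4=3
i=1  r:7+0=>7  c:2·3+1=>7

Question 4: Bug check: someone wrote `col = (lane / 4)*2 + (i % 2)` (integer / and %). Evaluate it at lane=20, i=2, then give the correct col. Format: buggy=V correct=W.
buggy=10 correct=0

`(lane / 4)*2 + (i % 2)`[20,2]→10
20: G=5,T=0
[2] (5+8,0*2+0) = (13,0)
col: 10 vs 0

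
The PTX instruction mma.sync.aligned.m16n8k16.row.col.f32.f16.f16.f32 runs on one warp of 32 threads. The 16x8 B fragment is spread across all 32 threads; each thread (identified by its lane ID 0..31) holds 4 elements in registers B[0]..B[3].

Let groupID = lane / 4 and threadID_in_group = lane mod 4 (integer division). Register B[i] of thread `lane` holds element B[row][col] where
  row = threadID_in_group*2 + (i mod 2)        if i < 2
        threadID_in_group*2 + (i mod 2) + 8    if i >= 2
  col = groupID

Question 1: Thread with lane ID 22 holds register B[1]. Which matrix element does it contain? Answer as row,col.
5,5

L=22=>grp=22>>2=5, tig=22&3=2
[1]=>row 2·2+1+0=5  col grp=5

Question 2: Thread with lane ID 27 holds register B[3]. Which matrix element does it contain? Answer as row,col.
lane 27: grp=6 (27/4), tig=3 (27%4)
i=3: r=3*2+1+8=15, c=grp=6

15,6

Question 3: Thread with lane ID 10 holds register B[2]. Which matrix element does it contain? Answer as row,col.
12,2

10: g=2,t=2
[2] (2*2+0+8,2) = (12,2)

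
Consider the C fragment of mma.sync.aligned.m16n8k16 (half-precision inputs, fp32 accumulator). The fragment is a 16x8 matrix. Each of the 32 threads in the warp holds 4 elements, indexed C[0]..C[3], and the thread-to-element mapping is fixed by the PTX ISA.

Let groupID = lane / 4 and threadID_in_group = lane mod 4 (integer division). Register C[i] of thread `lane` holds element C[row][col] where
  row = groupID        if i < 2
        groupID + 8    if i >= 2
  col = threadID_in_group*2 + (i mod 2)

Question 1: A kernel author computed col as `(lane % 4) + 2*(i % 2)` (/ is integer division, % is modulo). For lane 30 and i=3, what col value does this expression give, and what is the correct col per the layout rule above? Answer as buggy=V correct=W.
`(lane % 4) + 2*(i % 2)`[30,3]⇒4
lane 30⇒30/4=7, 30 mod 4=2
i=3  r:7+8⇒15  c:2·2+1⇒5
col: 4 vs 5

buggy=4 correct=5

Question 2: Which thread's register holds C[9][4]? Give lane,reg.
6,2

r=9→G=1,rhi=1  c=4→T=2,p=0
L=1*4+2=6  i=1*2+0=2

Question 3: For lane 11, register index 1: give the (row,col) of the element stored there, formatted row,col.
L=11->gid=11>>2=2, tid=11&3=3
[1]->row 2+0=2  col 3·2+1=7

2,7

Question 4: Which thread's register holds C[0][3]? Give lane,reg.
r=0->g=0,rb=0  c=3->t=1,b0=1
L=0*4+1=1  i=0*2+1=1

1,1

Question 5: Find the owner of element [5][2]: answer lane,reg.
21,0

r=5→G=5,rhi=0  c=2→T=1,p=0
L=5*4+1=21  i=0*2+0=0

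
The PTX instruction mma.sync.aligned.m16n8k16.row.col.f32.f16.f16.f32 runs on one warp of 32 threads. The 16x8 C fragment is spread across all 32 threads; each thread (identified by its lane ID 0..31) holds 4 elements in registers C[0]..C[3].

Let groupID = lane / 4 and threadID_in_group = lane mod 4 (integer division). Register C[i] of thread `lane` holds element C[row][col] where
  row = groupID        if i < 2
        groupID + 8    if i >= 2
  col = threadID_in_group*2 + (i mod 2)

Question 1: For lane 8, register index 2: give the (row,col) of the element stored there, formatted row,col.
lane 8: gr=2 (8/4), th=0 (8%4)
i=2: r=2+8=10, c=0*2+0=0

10,0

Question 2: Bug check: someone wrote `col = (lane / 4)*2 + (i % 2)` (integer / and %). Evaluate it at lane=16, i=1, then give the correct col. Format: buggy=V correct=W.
`(lane / 4)*2 + (i % 2)`[16,1]=>9
lane 16: grp=4 (16/4), tig=0 (16%4)
i=1: r=4+0=4, c=0*2+1=1
col: 9 vs 1

buggy=9 correct=1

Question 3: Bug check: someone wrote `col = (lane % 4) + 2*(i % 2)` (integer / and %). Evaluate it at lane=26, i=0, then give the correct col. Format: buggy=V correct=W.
`(lane % 4) + 2*(i % 2)`[26,0]->2
lane 26->26/4=6, 26 mod 4=2
i=0  r:6+0->6  c:2·2+0->4
col: 2 vs 4

buggy=2 correct=4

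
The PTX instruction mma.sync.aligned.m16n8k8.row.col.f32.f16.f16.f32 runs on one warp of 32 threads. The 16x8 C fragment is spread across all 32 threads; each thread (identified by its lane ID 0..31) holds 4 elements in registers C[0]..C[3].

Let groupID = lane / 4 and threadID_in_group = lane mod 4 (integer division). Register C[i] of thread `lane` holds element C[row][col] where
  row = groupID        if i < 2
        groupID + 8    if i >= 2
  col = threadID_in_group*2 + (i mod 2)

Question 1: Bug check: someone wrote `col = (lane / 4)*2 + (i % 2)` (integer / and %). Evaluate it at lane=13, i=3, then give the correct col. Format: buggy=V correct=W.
`(lane / 4)*2 + (i % 2)`[13,3]⇒7
lane 13: gr=3 (13/4), th=1 (13%4)
i=3: r=3+8=11, c=1*2+1=3
col: 7 vs 3

buggy=7 correct=3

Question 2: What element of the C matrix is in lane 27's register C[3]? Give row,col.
14,7

27: grp=6,tig=3
[3] (6+8,3*2+1) = (14,7)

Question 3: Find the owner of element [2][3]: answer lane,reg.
9,1

r=2->g=2,rb=0  c=3->t=1,b0=1
L=2*4+1=9  i=0*2+1=1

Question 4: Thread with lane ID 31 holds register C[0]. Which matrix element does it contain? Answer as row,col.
31: g=7,t=3
[0] (7+0,3*2+0) = (7,6)

7,6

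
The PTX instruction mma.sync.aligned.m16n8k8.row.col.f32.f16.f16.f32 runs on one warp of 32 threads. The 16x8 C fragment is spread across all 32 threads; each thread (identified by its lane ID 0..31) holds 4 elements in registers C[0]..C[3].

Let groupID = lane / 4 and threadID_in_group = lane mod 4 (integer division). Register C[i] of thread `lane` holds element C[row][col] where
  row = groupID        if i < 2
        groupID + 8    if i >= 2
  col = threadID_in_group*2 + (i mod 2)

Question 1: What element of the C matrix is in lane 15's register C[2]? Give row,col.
11,6

lane 15: gid=3 (15/4), tid=3 (15%4)
i=2: r=3+8=11, c=3*2+0=6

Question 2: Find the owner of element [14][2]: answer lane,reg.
25,2

r=14->g=6,rb=1  c=2->t=1,b0=0
L=6*4+1=25  i=1*2+0=2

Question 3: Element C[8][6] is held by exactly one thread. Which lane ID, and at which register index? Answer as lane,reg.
r=8⇒gr=0,Rb=1  c=6⇒th=3,odd=0
L=0*4+3=3  i=1*2+0=2

3,2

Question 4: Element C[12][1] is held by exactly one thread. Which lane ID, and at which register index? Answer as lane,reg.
r=12→G=4,rhi=1  c=1→T=0,p=1
L=4*4+0=16  i=1*2+1=3

16,3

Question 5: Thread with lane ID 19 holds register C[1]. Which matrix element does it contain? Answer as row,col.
L=19→G=19>>2=4, T=19&3=3
[1]→row 4+0=4  col 3·2+1=7

4,7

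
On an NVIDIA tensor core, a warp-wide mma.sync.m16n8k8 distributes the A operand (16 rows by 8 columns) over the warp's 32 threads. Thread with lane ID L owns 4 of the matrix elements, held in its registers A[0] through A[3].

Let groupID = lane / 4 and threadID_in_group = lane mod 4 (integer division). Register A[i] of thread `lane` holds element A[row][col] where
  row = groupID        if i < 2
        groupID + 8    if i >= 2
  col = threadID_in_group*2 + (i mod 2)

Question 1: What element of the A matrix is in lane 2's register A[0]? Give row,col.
lane 2→2/4=0, 2 mod 4=2
i=0  r:0+0→0  c:2·2+0→4

0,4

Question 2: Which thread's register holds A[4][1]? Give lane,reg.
r=4⇒gr=4,Rb=0  c=1⇒th=0,odd=1
L=4*4+0=16  i=0*2+1=1

16,1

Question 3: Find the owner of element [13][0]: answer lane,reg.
r=13→G=5,rhi=1  c=0→T=0,p=0
L=5*4+0=20  i=1*2+0=2

20,2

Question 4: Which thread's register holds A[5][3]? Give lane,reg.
r:5=>grp=5,rB=0  c:3=>tig=1,lo=1
L=5*4+1=21  i=0*2+1=1

21,1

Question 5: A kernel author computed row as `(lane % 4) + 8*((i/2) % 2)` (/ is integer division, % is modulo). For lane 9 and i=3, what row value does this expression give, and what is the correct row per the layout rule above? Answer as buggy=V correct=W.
buggy=9 correct=10

`(lane % 4) + 8*((i/2) % 2)`[9,3]->9
9: g=2,t=1
[3] (2+8,1*2+1) = (10,3)
row: 9 vs 10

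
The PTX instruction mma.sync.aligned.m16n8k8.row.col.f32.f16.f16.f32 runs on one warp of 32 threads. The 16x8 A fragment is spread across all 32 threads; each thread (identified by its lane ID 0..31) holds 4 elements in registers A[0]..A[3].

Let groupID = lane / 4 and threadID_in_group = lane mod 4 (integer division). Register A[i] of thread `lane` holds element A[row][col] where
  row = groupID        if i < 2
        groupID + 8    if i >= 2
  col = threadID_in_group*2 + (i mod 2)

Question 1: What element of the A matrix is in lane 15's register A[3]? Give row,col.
11,7

lane 15=>15/4=3, 15 mod 4=3
i=3  r:3+8=>11  c:2·3+1=>7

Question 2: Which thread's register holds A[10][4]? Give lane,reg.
10,2

r: 10->gid=2,r8=1  c: 4->tid=2,i&1=0
L=2*4+2=10  i=1*2+0=2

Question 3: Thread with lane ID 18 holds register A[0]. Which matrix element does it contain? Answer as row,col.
lane 18: g=4 (18/4), t=2 (18%4)
i=0: r=4+0=4, c=2*2+0=4

4,4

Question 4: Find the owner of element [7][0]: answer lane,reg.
r=7→G=7,rhi=0  c=0→T=0,p=0
L=7*4+0=28  i=0*2+0=0

28,0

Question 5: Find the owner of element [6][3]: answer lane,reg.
r=6⇒gr=6,Rb=0  c=3⇒th=1,odd=1
L=6*4+1=25  i=0*2+1=1

25,1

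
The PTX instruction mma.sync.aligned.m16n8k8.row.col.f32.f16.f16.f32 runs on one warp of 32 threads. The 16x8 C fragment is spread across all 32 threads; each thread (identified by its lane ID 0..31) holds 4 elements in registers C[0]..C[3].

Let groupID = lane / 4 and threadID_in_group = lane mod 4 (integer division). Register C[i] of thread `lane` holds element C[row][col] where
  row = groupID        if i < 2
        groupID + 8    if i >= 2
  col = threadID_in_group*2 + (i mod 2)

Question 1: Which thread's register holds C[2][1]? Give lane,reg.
r: 2->gid=2,r8=0  c: 1->tid=0,i&1=1
L=2*4+0=8  i=0*2+1=1

8,1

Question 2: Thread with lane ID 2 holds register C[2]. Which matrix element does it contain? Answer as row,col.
2: gr=0,th=2
[2] (0+8,2*2+0) = (8,4)

8,4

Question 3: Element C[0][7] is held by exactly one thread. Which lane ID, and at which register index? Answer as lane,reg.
r=0->g=0,rb=0  c=7->t=3,b0=1
L=0*4+3=3  i=0*2+1=1

3,1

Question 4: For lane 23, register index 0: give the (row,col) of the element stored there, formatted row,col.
5,6

lane 23: g=5 (23/4), t=3 (23%4)
i=0: r=5+0=5, c=3*2+0=6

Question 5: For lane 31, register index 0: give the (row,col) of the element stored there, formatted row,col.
7,6

lane 31⇒31/4=7, 31 mod 4=3
i=0  r:7+0⇒7  c:2·3+0⇒6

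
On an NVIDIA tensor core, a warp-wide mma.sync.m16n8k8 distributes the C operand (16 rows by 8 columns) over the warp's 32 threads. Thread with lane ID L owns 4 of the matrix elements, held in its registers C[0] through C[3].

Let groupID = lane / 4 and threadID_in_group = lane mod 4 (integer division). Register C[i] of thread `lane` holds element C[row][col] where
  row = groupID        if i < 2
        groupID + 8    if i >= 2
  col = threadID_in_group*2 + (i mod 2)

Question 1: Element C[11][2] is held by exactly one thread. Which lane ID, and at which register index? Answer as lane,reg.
r=11->g=3,rb=1  c=2->t=1,b0=0
L=3*4+1=13  i=1*2+0=2

13,2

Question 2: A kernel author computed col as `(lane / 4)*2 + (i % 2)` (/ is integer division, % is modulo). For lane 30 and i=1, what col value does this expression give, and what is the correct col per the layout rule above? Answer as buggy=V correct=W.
buggy=15 correct=5

`(lane / 4)*2 + (i % 2)`[30,1]→15
lane 30: G=7 (30/4), T=2 (30%4)
i=1: r=7+0=7, c=2*2+1=5
col: 15 vs 5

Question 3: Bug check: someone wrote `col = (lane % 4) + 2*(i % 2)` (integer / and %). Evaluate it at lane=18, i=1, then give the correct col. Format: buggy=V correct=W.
buggy=4 correct=5

`(lane % 4) + 2*(i % 2)`[18,1]=>4
lane 18: grp=4 (18/4), tig=2 (18%4)
i=1: r=4+0=4, c=2*2+1=5
col: 4 vs 5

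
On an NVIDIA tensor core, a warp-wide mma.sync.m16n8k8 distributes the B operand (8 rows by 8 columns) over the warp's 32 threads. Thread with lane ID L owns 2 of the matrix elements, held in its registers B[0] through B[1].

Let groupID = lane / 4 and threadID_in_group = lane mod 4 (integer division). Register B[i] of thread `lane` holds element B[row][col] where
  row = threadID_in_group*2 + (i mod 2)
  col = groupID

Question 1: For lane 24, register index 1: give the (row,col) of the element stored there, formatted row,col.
lane 24⇒24/4=6, 24 mod 4=0
i=1  r:2·0+1⇒1  c:6

1,6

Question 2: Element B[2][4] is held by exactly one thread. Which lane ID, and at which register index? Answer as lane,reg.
c=4⇒gr=4  r=2⇒th=1,odd=0
L=4*4+1=17  i=0=0

17,0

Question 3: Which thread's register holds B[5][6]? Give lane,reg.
c=6→G=6  r=5→T=2,p=1
L=6*4+2=26  i=1=1

26,1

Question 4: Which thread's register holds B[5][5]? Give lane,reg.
c=5⇒gr=5  r=5⇒th=2,odd=1
L=5*4+2=22  i=1=1

22,1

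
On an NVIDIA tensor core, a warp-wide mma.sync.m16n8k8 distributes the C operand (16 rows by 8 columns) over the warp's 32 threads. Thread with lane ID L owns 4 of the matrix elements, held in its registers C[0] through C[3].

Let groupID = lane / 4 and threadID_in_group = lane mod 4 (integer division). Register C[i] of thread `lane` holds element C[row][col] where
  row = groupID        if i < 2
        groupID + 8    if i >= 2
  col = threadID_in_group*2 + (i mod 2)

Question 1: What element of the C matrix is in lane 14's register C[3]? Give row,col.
11,5

L=14→G=14>>2=3, T=14&3=2
[3]→row 3+8=11  col 2·2+1=5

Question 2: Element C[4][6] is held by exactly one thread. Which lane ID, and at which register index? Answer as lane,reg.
r: 4->gid=4,r8=0  c: 6->tid=3,i&1=0
L=4*4+3=19  i=0*2+0=0

19,0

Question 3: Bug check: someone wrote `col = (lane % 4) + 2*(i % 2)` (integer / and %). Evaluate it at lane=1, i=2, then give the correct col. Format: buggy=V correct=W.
buggy=1 correct=2

`(lane % 4) + 2*(i % 2)`[1,2]->1
1: gid=0,tid=1
[2] (0+8,1*2+0) = (8,2)
col: 1 vs 2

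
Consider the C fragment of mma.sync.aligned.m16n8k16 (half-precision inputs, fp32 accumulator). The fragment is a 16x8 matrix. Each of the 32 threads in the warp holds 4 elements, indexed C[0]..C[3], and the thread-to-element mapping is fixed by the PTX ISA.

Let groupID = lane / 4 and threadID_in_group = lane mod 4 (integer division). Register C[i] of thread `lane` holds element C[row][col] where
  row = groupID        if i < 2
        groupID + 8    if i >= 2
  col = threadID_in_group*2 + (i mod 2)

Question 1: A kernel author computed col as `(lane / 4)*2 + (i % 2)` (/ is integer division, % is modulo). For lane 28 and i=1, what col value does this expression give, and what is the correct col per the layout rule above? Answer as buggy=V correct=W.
buggy=15 correct=1

`(lane / 4)*2 + (i % 2)`[28,1]=>15
lane 28: grp=7 (28/4), tig=0 (28%4)
i=1: r=7+0=7, c=0*2+1=1
col: 15 vs 1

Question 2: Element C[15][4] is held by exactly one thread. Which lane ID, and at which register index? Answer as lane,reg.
30,2

r:15=>grp=7,rB=1  c:4=>tig=2,lo=0
L=7*4+2=30  i=1*2+0=2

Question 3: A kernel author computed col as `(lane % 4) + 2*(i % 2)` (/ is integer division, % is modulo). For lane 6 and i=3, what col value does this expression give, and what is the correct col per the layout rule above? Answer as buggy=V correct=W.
`(lane % 4) + 2*(i % 2)`[6,3]⇒4
6: gr=1,th=2
[3] (1+8,2*2+1) = (9,5)
col: 4 vs 5

buggy=4 correct=5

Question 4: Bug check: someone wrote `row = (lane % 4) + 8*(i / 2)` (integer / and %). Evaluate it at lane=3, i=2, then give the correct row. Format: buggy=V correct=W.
buggy=11 correct=8

`(lane % 4) + 8*(i / 2)`[3,2]->11
3: g=0,t=3
[2] (0+8,3*2+0) = (8,6)
row: 11 vs 8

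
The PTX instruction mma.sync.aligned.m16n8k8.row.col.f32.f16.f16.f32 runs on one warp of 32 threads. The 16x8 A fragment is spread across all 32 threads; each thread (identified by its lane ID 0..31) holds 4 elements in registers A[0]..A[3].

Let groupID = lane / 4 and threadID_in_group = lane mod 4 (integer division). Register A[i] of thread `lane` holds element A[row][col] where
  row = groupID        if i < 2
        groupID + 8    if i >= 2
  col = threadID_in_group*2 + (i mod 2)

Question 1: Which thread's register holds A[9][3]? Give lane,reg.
r=9->g=1,rb=1  c=3->t=1,b0=1
L=1*4+1=5  i=1*2+1=3

5,3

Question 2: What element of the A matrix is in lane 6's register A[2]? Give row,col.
lane 6->6/4=1, 6 mod 4=2
i=2  r:1+8->9  c:2·2+0->4

9,4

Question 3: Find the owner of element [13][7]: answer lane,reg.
23,3

r=13→G=5,rhi=1  c=7→T=3,p=1
L=5*4+3=23  i=1*2+1=3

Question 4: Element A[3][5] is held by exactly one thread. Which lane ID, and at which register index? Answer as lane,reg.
r=3->g=3,rb=0  c=5->t=2,b0=1
L=3*4+2=14  i=0*2+1=1

14,1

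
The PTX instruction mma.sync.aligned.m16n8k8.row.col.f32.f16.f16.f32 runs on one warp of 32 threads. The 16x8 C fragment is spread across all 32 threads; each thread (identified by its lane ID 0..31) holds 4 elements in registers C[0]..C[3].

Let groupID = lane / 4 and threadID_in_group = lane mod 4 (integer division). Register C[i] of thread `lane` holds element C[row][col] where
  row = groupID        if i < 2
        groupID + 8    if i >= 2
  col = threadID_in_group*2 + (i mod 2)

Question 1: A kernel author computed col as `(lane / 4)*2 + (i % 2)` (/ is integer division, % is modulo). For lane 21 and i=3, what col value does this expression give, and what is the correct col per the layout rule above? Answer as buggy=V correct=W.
`(lane / 4)*2 + (i % 2)`[21,3]->11
lane 21: gid=5 (21/4), tid=1 (21%4)
i=3: r=5+8=13, c=1*2+1=3
col: 11 vs 3

buggy=11 correct=3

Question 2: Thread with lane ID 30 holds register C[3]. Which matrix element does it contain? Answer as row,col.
15,5

30: grp=7,tig=2
[3] (7+8,2*2+1) = (15,5)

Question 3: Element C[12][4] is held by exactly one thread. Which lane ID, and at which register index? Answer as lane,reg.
18,2

r=12->g=4,rb=1  c=4->t=2,b0=0
L=4*4+2=18  i=1*2+0=2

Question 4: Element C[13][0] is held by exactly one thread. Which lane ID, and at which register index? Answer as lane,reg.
20,2

r:13=>grp=5,rB=1  c:0=>tig=0,lo=0
L=5*4+0=20  i=1*2+0=2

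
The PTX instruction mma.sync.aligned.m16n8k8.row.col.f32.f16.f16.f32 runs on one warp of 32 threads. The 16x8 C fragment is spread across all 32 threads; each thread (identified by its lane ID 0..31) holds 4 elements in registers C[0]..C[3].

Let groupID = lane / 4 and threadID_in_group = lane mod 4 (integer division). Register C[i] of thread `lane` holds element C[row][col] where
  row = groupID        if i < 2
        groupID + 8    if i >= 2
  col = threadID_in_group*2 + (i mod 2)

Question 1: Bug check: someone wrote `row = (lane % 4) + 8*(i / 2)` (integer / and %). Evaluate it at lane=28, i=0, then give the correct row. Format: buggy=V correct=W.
buggy=0 correct=7

`(lane % 4) + 8*(i / 2)`[28,0]⇒0
L=28⇒gr=28>>2=7, th=28&3=0
[0]⇒row 7+0=7  col 0·2+0=0
row: 0 vs 7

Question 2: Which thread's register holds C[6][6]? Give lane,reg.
r=6->g=6,rb=0  c=6->t=3,b0=0
L=6*4+3=27  i=0*2+0=0

27,0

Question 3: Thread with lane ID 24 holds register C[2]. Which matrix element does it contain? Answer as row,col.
14,0

lane 24: G=6 (24/4), T=0 (24%4)
i=2: r=6+8=14, c=0*2+0=0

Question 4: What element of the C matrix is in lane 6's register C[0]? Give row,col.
1,4

lane 6: G=1 (6/4), T=2 (6%4)
i=0: r=1+0=1, c=2*2+0=4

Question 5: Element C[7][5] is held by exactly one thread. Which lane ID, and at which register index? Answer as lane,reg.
30,1

r=7→G=7,rhi=0  c=5→T=2,p=1
L=7*4+2=30  i=0*2+1=1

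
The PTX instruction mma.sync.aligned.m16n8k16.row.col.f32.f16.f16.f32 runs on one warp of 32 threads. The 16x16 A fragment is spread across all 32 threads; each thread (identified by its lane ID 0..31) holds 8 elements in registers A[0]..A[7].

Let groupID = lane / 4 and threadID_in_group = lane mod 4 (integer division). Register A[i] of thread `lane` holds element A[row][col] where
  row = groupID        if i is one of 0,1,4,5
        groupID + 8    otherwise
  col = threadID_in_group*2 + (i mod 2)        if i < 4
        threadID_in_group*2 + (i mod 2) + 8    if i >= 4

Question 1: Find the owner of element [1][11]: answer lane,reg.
5,5

r=1→G=1,rhi=0  c=11→chi=1,T=1,p=1
L=1*4+1=5  i=1*4+0*2+1=5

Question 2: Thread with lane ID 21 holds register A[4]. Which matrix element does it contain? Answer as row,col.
5,10

L=21=>grp=21>>2=5, tig=21&3=1
[4]=>row 5+0=5  col 1·2+0+8=10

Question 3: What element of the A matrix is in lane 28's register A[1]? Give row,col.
7,1

28: gid=7,tid=0
[1] (7+0,0*2+1+0) = (7,1)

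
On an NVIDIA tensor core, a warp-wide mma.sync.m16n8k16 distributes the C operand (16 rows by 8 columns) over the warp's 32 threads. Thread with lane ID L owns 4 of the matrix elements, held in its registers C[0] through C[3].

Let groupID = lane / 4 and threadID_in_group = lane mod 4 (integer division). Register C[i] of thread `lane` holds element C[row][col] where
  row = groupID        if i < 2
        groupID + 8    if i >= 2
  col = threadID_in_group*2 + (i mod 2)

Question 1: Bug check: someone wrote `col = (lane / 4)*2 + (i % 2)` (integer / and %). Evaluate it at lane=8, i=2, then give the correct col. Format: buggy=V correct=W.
`(lane / 4)*2 + (i % 2)`[8,2]->4
lane 8: gid=2 (8/4), tid=0 (8%4)
i=2: r=2+8=10, c=0*2+0=0
col: 4 vs 0

buggy=4 correct=0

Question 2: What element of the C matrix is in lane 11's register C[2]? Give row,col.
10,6

lane 11: G=2 (11/4), T=3 (11%4)
i=2: r=2+8=10, c=3*2+0=6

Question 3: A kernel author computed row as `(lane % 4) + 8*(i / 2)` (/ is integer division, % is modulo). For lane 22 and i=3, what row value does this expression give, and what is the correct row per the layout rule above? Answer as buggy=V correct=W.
buggy=10 correct=13

`(lane % 4) + 8*(i / 2)`[22,3]→10
22: G=5,T=2
[3] (5+8,2*2+1) = (13,5)
row: 10 vs 13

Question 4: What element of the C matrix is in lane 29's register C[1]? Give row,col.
7,3

lane 29: gid=7 (29/4), tid=1 (29%4)
i=1: r=7+0=7, c=1*2+1=3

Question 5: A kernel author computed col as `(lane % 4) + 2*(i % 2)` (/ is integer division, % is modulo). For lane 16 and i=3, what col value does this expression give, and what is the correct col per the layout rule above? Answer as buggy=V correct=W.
buggy=2 correct=1

`(lane % 4) + 2*(i % 2)`[16,3]=>2
L=16=>grp=16>>2=4, tig=16&3=0
[3]=>row 4+8=12  col 0·2+1=1
col: 2 vs 1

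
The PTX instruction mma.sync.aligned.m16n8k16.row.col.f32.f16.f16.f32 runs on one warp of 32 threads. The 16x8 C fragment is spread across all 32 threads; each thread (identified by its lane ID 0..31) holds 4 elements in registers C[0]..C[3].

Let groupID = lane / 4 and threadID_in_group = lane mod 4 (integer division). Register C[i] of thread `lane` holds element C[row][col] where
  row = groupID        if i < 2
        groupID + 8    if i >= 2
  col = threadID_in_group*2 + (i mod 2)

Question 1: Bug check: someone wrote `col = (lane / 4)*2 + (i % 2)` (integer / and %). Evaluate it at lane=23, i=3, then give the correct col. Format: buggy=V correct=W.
buggy=11 correct=7

`(lane / 4)*2 + (i % 2)`[23,3]->11
23: gid=5,tid=3
[3] (5+8,3*2+1) = (13,7)
col: 11 vs 7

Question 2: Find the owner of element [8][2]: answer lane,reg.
r=8⇒gr=0,Rb=1  c=2⇒th=1,odd=0
L=0*4+1=1  i=1*2+0=2

1,2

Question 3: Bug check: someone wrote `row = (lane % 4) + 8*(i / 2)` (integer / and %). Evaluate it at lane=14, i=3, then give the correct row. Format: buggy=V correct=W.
`(lane % 4) + 8*(i / 2)`[14,3]=>10
lane 14: grp=3 (14/4), tig=2 (14%4)
i=3: r=3+8=11, c=2*2+1=5
row: 10 vs 11

buggy=10 correct=11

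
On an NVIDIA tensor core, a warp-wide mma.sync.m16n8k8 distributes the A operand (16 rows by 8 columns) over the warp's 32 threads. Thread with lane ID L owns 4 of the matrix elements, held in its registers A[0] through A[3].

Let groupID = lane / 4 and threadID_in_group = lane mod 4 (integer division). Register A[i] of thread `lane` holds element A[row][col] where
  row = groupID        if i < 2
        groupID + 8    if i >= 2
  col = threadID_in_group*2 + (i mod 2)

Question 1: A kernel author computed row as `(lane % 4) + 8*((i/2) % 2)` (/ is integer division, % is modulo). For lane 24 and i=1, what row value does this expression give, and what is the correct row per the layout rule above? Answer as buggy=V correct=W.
`(lane % 4) + 8*((i/2) % 2)`[24,1]⇒0
lane 24⇒24/4=6, 24 mod 4=0
i=1  r:6+0⇒6  c:2·0+1⇒1
row: 0 vs 6

buggy=0 correct=6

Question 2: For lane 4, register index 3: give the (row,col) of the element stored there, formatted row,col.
9,1

lane 4: G=1 (4/4), T=0 (4%4)
i=3: r=1+8=9, c=0*2+1=1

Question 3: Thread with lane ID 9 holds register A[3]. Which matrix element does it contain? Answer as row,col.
10,3

9: gid=2,tid=1
[3] (2+8,1*2+1) = (10,3)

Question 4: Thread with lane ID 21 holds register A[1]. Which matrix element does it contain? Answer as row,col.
5,3

lane 21⇒21/4=5, 21 mod 4=1
i=1  r:5+0⇒5  c:2·1+1⇒3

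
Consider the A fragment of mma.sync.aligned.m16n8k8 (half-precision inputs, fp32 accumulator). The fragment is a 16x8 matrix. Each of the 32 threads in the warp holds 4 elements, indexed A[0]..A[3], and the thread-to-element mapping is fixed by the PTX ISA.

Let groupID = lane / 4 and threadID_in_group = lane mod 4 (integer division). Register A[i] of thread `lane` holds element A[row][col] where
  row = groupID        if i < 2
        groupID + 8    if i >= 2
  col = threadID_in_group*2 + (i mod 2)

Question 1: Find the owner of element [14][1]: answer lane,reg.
24,3

r=14→G=6,rhi=1  c=1→T=0,p=1
L=6*4+0=24  i=1*2+1=3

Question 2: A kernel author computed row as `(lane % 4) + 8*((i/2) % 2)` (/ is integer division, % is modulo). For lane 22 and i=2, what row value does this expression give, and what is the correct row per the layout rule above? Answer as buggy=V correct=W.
buggy=10 correct=13

`(lane % 4) + 8*((i/2) % 2)`[22,2]→10
22: G=5,T=2
[2] (5+8,2*2+0) = (13,4)
row: 10 vs 13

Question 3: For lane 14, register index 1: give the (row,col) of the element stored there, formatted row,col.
L=14→G=14>>2=3, T=14&3=2
[1]→row 3+0=3  col 2·2+1=5

3,5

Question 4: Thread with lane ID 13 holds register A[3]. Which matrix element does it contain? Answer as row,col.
L=13=>grp=13>>2=3, tig=13&3=1
[3]=>row 3+8=11  col 1·2+1=3

11,3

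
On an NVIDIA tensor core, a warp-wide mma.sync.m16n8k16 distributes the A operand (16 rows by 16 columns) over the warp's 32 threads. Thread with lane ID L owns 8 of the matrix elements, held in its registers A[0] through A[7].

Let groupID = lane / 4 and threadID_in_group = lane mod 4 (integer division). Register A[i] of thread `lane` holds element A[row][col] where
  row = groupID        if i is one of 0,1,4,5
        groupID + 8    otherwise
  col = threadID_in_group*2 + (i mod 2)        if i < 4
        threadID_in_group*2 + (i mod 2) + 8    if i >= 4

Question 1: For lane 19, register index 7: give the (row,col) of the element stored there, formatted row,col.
lane 19: grp=4 (19/4), tig=3 (19%4)
i=7: r=4+8=12, c=3*2+1+8=15

12,15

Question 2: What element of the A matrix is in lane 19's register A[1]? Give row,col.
4,7

L=19→G=19>>2=4, T=19&3=3
[1]→row 4+0=4  col 3·2+1+0=7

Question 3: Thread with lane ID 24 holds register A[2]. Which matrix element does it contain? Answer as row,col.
L=24⇒gr=24>>2=6, th=24&3=0
[2]⇒row 6+8=14  col 0·2+0+0=0

14,0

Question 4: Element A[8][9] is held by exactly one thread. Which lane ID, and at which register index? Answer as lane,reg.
0,7

r=8->g=0,rb=1  c=9->cb=1,t=0,b0=1
L=0*4+0=0  i=1*4+1*2+1=7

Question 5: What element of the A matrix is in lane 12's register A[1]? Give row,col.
lane 12⇒12/4=3, 12 mod 4=0
i=1  r:3+0⇒3  c:2·0+1+0⇒1

3,1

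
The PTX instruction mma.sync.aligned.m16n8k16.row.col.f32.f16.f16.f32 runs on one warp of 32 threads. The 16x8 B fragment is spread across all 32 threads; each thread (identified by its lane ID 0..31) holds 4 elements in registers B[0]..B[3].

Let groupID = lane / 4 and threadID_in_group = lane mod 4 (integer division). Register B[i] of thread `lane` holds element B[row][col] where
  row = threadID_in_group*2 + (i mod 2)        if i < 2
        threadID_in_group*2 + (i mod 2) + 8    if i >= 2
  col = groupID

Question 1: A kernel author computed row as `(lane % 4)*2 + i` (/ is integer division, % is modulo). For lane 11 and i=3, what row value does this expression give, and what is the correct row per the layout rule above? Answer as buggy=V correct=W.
buggy=9 correct=15

`(lane % 4)*2 + i`[11,3]->9
lane 11: gid=2 (11/4), tid=3 (11%4)
i=3: r=3*2+1+8=15, c=gid=2
row: 9 vs 15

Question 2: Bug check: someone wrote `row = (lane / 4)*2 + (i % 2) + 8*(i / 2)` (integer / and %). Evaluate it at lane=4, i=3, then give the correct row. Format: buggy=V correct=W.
`(lane / 4)*2 + (i % 2) + 8*(i / 2)`[4,3]=>11
lane 4: grp=1 (4/4), tig=0 (4%4)
i=3: r=0*2+1+8=9, c=grp=1
row: 11 vs 9

buggy=11 correct=9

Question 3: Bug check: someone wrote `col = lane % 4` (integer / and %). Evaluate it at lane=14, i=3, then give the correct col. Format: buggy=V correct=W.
`lane % 4`[14,3]->2
lane 14->14/4=3, 14 mod 4=2
i=3  r:2·2+1+8->13  c:3
col: 2 vs 3

buggy=2 correct=3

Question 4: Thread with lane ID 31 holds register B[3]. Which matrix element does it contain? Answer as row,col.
31: G=7,T=3
[3] (3*2+1+8,7) = (15,7)

15,7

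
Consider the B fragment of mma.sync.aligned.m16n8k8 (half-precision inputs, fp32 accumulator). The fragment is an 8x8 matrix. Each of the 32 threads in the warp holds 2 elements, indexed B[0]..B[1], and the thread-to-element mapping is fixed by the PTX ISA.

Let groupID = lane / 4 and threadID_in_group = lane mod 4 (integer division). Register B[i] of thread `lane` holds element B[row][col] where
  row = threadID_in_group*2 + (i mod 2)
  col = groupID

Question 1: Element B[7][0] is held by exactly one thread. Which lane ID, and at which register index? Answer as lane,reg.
3,1

c=0->g=0  r=7->t=3,b0=1
L=0*4+3=3  i=1=1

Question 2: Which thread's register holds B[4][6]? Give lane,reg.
c:6=>grp=6  r:4=>tig=2,lo=0
L=6*4+2=26  i=0=0

26,0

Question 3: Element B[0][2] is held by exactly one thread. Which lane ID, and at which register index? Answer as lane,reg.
8,0

c: 2->gid=2  r: 0->tid=0,i&1=0
L=2*4+0=8  i=0=0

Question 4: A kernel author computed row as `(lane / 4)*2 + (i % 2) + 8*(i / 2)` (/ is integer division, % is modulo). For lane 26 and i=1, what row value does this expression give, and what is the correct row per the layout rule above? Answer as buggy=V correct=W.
buggy=13 correct=5

`(lane / 4)*2 + (i % 2) + 8*(i / 2)`[26,1]->13
lane 26: g=6 (26/4), t=2 (26%4)
i=1: r=2*2+1=5, c=g=6
row: 13 vs 5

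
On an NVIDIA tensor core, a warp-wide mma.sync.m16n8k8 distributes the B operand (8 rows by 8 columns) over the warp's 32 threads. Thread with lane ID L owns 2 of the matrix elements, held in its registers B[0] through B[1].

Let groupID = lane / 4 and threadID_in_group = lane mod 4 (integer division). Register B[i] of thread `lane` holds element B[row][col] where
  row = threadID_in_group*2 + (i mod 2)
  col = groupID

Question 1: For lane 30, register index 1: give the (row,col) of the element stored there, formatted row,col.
5,7

lane 30: g=7 (30/4), t=2 (30%4)
i=1: r=2*2+1=5, c=g=7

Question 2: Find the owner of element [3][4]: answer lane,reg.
17,1

c=4→G=4  r=3→T=1,p=1
L=4*4+1=17  i=1=1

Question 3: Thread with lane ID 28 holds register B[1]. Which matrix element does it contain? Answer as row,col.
L=28⇒gr=28>>2=7, th=28&3=0
[1]⇒row 0·2+1=1  col gr=7

1,7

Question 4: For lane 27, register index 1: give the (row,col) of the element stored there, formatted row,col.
27: G=6,T=3
[1] (3*2+1,6) = (7,6)

7,6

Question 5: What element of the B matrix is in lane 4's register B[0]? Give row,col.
lane 4: G=1 (4/4), T=0 (4%4)
i=0: r=0*2+0=0, c=G=1

0,1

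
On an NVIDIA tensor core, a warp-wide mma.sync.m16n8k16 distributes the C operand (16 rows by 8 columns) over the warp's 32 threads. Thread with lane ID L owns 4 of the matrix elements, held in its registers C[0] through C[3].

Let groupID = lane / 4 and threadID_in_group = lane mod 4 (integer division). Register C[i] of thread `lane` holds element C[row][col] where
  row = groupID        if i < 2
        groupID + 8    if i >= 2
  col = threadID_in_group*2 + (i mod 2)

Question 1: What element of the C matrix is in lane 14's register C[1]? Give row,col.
lane 14: grp=3 (14/4), tig=2 (14%4)
i=1: r=3+0=3, c=2*2+1=5

3,5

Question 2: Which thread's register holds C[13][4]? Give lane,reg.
22,2

r=13→G=5,rhi=1  c=4→T=2,p=0
L=5*4+2=22  i=1*2+0=2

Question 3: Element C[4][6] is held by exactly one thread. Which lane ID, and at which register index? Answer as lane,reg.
19,0

r=4→G=4,rhi=0  c=6→T=3,p=0
L=4*4+3=19  i=0*2+0=0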